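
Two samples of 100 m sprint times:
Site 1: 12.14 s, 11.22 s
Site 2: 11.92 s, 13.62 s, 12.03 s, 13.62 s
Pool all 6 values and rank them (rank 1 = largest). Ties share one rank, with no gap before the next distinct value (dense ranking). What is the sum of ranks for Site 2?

Sorted (descending): 13.62, 13.62, 12.14, 12.03, 11.92, 11.22
The 2 values of 13.62 share dense rank 1.
Remaining distinct values take the next consecutive integers.
Site 2 values → pooled ranks: 11.92→4, 13.62→1, 12.03→3, 13.62→1
Rank sum = 4 + 1 + 3 + 1 = 9

9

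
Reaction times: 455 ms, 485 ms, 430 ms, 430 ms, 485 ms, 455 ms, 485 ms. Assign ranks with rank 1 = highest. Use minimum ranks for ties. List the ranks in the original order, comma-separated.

4, 1, 6, 6, 1, 4, 1

Sorted (descending): 485, 485, 485, 455, 455, 430, 430
The 3 values of 485 occupy positions 1–3 → each gets rank 1.
The 2 values of 455 occupy positions 4–5 → each gets rank 4.
The 2 values of 430 occupy positions 6–7 → each gets rank 6.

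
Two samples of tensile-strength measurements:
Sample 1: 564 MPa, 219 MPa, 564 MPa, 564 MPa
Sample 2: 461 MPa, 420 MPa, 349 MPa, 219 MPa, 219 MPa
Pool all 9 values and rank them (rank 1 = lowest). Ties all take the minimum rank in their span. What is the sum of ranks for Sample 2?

Sorted (ascending): 219, 219, 219, 349, 420, 461, 564, 564, 564
The 3 values of 219 occupy positions 1–3 → each gets rank 1.
The 3 values of 564 occupy positions 7–9 → each gets rank 7.
Sample 2 values → pooled ranks: 461→6, 420→5, 349→4, 219→1, 219→1
Rank sum = 6 + 5 + 4 + 1 + 1 = 17

17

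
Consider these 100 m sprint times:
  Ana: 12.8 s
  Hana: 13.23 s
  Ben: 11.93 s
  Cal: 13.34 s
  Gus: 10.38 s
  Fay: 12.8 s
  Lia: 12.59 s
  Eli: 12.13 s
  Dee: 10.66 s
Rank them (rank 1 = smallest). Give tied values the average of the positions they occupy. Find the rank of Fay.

6.5

Sorted (ascending): 10.38, 10.66, 11.93, 12.13, 12.59, 12.8, 12.8, 13.23, 13.34
The 2 values of 12.8 occupy positions 6–7 → average rank (6+7)/2 = 6.5.
Fay has value 12.8 s → rank 6.5.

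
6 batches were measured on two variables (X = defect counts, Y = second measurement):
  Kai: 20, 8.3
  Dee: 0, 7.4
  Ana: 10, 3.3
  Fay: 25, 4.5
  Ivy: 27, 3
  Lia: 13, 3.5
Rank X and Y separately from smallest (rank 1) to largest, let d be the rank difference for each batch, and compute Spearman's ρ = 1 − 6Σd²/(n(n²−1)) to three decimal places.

Ranks of variable 1: 4, 1, 2, 5, 6, 3
Ranks of variable 2: 6, 5, 2, 4, 1, 3
d = r₁ − r₂: -2, -4, 0, 1, 5, 0
d²: 4, 16, 0, 1, 25, 0; Σd² = 46
ρ = 1 − 6·46/(6·35) = 1 − 276/210 = -0.314

-0.314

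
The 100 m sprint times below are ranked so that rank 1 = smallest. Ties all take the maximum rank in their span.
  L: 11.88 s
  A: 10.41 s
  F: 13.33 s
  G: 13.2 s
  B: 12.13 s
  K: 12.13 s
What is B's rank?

Sorted (ascending): 10.41, 11.88, 12.13, 12.13, 13.2, 13.33
The 2 values of 12.13 occupy positions 3–4 → each gets rank 4.
B has value 12.13 s → rank 4.

4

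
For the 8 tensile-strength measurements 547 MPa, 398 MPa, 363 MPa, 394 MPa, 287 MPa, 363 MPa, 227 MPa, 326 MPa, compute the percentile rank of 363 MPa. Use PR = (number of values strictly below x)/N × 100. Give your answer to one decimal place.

37.5

N = 8.
Strictly below 363: 3. Equal to 363: 2.
PR = 3/8 × 100 = 37.5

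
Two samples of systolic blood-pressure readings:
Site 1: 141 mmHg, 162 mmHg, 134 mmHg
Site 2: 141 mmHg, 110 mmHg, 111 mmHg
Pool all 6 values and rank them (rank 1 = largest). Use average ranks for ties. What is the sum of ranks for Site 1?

7.5

Sorted (descending): 162, 141, 141, 134, 111, 110
The 2 values of 141 occupy positions 2–3 → average rank (2+3)/2 = 2.5.
Site 1 values → pooled ranks: 141→2.5, 162→1, 134→4
Rank sum = 2.5 + 1 + 4 = 7.5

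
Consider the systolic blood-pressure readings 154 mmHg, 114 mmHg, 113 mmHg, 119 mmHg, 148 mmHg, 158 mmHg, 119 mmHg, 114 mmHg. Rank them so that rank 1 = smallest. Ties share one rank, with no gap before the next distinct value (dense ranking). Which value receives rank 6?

158

Sorted (ascending): 113, 114, 114, 119, 119, 148, 154, 158
The 2 values of 114 share dense rank 2.
The 2 values of 119 share dense rank 3.
Remaining distinct values take the next consecutive integers.
Rank 6 → value 158.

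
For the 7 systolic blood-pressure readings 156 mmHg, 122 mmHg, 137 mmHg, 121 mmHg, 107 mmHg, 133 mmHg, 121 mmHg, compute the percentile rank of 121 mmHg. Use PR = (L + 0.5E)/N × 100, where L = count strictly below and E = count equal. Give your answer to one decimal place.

28.6

N = 7.
Strictly below 121: 1. Equal to 121: 2.
PR = (1 + 0.5·2)/7 × 100 = 28.6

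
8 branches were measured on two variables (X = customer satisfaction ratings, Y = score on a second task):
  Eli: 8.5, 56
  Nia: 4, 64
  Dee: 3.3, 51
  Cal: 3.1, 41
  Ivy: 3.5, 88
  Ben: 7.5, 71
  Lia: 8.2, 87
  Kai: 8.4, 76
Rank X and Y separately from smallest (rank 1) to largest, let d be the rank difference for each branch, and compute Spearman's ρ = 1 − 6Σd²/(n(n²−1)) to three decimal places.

Ranks of variable 1: 8, 4, 2, 1, 3, 5, 6, 7
Ranks of variable 2: 3, 4, 2, 1, 8, 5, 7, 6
d = r₁ − r₂: 5, 0, 0, 0, -5, 0, -1, 1
d²: 25, 0, 0, 0, 25, 0, 1, 1; Σd² = 52
ρ = 1 − 6·52/(8·63) = 1 − 312/504 = 0.381

0.381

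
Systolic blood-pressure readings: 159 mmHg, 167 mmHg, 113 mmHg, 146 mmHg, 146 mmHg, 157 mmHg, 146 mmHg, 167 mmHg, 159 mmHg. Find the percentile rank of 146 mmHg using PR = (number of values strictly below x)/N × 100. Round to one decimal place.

N = 9.
Strictly below 146: 1. Equal to 146: 3.
PR = 1/9 × 100 = 11.1

11.1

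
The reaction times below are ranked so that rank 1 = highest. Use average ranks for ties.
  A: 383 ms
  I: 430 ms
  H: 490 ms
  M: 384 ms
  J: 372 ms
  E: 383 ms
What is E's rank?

4.5

Sorted (descending): 490, 430, 384, 383, 383, 372
The 2 values of 383 occupy positions 4–5 → average rank (4+5)/2 = 4.5.
E has value 383 ms → rank 4.5.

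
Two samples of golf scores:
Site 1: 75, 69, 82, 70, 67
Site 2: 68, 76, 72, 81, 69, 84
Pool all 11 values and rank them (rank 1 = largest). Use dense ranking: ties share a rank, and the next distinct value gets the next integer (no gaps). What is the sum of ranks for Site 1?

Sorted (descending): 84, 82, 81, 76, 75, 72, 70, 69, 69, 68, 67
The 2 values of 69 share dense rank 8.
Remaining distinct values take the next consecutive integers.
Site 1 values → pooled ranks: 75→5, 69→8, 82→2, 70→7, 67→10
Rank sum = 5 + 8 + 2 + 7 + 10 = 32

32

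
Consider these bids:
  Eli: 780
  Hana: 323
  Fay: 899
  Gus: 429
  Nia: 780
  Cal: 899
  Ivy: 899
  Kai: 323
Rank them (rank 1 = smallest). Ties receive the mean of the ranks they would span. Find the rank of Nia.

Sorted (ascending): 323, 323, 429, 780, 780, 899, 899, 899
The 2 values of 323 occupy positions 1–2 → average rank (1+2)/2 = 1.5.
The 2 values of 780 occupy positions 4–5 → average rank (4+5)/2 = 4.5.
The 3 values of 899 occupy positions 6–8 → average rank 7.
Nia has value 780 → rank 4.5.

4.5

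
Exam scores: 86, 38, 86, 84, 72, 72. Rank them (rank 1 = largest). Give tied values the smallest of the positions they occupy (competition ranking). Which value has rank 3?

84

Sorted (descending): 86, 86, 84, 72, 72, 38
The 2 values of 86 occupy positions 1–2 → each gets rank 1.
The 2 values of 72 occupy positions 4–5 → each gets rank 4.
Rank 3 → value 84.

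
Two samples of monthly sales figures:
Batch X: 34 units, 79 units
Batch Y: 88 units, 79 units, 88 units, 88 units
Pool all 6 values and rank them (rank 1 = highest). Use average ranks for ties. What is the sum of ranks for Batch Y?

Sorted (descending): 88, 88, 88, 79, 79, 34
The 3 values of 88 occupy positions 1–3 → average rank 2.
The 2 values of 79 occupy positions 4–5 → average rank (4+5)/2 = 4.5.
Batch Y values → pooled ranks: 88→2, 79→4.5, 88→2, 88→2
Rank sum = 2 + 4.5 + 2 + 2 = 10.5

10.5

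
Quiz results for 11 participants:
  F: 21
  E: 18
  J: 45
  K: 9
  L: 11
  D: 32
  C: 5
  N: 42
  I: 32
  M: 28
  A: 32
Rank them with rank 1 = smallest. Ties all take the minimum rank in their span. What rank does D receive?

7

Sorted (ascending): 5, 9, 11, 18, 21, 28, 32, 32, 32, 42, 45
The 3 values of 32 occupy positions 7–9 → each gets rank 7.
D has value 32 → rank 7.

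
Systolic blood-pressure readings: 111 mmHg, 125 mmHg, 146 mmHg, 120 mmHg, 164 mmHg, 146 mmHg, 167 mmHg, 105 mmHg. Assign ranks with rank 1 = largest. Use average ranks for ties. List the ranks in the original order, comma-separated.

7, 5, 3.5, 6, 2, 3.5, 1, 8

Sorted (descending): 167, 164, 146, 146, 125, 120, 111, 105
The 2 values of 146 occupy positions 3–4 → average rank (3+4)/2 = 3.5.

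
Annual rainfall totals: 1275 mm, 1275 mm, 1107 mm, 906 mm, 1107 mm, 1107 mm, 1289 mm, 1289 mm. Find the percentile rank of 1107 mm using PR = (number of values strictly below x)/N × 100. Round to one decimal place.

12.5

N = 8.
Strictly below 1107: 1. Equal to 1107: 3.
PR = 1/8 × 100 = 12.5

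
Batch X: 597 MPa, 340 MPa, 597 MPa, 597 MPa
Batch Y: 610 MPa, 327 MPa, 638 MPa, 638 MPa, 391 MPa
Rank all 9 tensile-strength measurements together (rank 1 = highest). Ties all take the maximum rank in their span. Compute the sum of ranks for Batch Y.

23

Sorted (descending): 638, 638, 610, 597, 597, 597, 391, 340, 327
The 2 values of 638 occupy positions 1–2 → each gets rank 2.
The 3 values of 597 occupy positions 4–6 → each gets rank 6.
Batch Y values → pooled ranks: 610→3, 327→9, 638→2, 638→2, 391→7
Rank sum = 3 + 9 + 2 + 2 + 7 = 23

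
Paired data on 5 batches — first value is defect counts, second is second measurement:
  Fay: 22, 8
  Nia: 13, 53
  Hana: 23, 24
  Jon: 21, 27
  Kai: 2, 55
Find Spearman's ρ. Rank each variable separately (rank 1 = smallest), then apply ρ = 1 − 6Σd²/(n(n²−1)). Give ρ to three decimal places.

Ranks of variable 1: 4, 2, 5, 3, 1
Ranks of variable 2: 1, 4, 2, 3, 5
d = r₁ − r₂: 3, -2, 3, 0, -4
d²: 9, 4, 9, 0, 16; Σd² = 38
ρ = 1 − 6·38/(5·24) = 1 − 228/120 = -0.900

-0.900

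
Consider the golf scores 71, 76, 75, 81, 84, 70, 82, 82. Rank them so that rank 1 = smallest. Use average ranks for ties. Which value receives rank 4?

76

Sorted (ascending): 70, 71, 75, 76, 81, 82, 82, 84
The 2 values of 82 occupy positions 6–7 → average rank (6+7)/2 = 6.5.
Rank 4 → value 76.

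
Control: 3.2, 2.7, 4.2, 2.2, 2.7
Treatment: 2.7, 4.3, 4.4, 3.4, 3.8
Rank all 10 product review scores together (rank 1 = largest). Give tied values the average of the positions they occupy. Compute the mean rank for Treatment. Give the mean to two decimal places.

Sorted (descending): 4.4, 4.3, 4.2, 3.8, 3.4, 3.2, 2.7, 2.7, 2.7, 2.2
The 3 values of 2.7 occupy positions 7–9 → average rank 8.
Treatment values → pooled ranks: 2.7→8, 4.3→2, 4.4→1, 3.4→5, 3.8→4
Mean rank = (8 + 2 + 1 + 5 + 4) / 5 = 4.00

4.00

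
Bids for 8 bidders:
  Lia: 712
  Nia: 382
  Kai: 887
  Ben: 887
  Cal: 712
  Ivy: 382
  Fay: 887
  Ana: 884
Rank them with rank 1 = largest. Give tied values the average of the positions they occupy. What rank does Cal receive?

Sorted (descending): 887, 887, 887, 884, 712, 712, 382, 382
The 3 values of 887 occupy positions 1–3 → average rank 2.
The 2 values of 712 occupy positions 5–6 → average rank (5+6)/2 = 5.5.
The 2 values of 382 occupy positions 7–8 → average rank (7+8)/2 = 7.5.
Cal has value 712 → rank 5.5.

5.5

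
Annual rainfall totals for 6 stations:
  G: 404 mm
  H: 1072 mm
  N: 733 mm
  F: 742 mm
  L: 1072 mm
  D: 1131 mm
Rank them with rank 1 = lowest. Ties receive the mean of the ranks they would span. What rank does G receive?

1

Sorted (ascending): 404, 733, 742, 1072, 1072, 1131
The 2 values of 1072 occupy positions 4–5 → average rank (4+5)/2 = 4.5.
G has value 404 mm → rank 1.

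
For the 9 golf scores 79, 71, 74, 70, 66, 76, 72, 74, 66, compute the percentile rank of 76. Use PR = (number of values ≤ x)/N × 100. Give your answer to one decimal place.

88.9

N = 9.
Strictly below 76: 7. Equal to 76: 1.
PR = 8/9 × 100 = 88.9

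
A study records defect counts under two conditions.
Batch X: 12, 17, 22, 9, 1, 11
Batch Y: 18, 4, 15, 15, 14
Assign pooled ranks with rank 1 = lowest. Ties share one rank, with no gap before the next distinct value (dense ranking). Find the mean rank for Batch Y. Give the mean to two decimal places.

6.20

Sorted (ascending): 1, 4, 9, 11, 12, 14, 15, 15, 17, 18, 22
The 2 values of 15 share dense rank 7.
Remaining distinct values take the next consecutive integers.
Batch Y values → pooled ranks: 18→9, 4→2, 15→7, 15→7, 14→6
Mean rank = (9 + 2 + 7 + 7 + 6) / 5 = 6.20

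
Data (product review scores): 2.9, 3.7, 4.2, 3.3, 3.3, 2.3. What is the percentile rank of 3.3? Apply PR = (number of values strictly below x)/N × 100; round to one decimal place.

N = 6.
Strictly below 3.3: 2. Equal to 3.3: 2.
PR = 2/6 × 100 = 33.3

33.3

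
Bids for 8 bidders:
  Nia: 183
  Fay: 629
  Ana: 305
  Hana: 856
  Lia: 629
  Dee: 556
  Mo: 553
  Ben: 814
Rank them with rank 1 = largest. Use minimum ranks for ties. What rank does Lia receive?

3

Sorted (descending): 856, 814, 629, 629, 556, 553, 305, 183
The 2 values of 629 occupy positions 3–4 → each gets rank 3.
Lia has value 629 → rank 3.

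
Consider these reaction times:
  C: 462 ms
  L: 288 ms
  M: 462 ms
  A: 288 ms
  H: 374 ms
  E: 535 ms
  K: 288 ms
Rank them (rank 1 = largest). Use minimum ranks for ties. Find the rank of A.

5

Sorted (descending): 535, 462, 462, 374, 288, 288, 288
The 2 values of 462 occupy positions 2–3 → each gets rank 2.
The 3 values of 288 occupy positions 5–7 → each gets rank 5.
A has value 288 ms → rank 5.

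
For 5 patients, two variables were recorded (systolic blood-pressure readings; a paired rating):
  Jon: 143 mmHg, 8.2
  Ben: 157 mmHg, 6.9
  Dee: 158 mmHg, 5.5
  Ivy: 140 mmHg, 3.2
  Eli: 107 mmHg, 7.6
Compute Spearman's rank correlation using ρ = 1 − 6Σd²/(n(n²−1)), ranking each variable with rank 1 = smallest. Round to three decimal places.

Ranks of variable 1: 3, 4, 5, 2, 1
Ranks of variable 2: 5, 3, 2, 1, 4
d = r₁ − r₂: -2, 1, 3, 1, -3
d²: 4, 1, 9, 1, 9; Σd² = 24
ρ = 1 − 6·24/(5·24) = 1 − 144/120 = -0.200

-0.200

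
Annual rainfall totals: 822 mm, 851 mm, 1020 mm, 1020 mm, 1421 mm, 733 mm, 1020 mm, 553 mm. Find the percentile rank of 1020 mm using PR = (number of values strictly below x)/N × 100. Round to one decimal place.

N = 8.
Strictly below 1020: 4. Equal to 1020: 3.
PR = 4/8 × 100 = 50.0

50.0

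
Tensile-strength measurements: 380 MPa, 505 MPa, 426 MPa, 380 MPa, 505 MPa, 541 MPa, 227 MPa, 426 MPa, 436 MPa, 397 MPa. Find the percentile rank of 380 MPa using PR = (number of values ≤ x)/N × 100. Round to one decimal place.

30.0

N = 10.
Strictly below 380: 1. Equal to 380: 2.
PR = 3/10 × 100 = 30.0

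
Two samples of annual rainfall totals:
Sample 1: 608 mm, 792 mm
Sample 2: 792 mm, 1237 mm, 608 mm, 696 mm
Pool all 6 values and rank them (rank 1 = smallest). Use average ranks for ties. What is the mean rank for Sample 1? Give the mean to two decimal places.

3.00

Sorted (ascending): 608, 608, 696, 792, 792, 1237
The 2 values of 608 occupy positions 1–2 → average rank (1+2)/2 = 1.5.
The 2 values of 792 occupy positions 4–5 → average rank (4+5)/2 = 4.5.
Sample 1 values → pooled ranks: 608→1.5, 792→4.5
Mean rank = (1.5 + 4.5) / 2 = 3.00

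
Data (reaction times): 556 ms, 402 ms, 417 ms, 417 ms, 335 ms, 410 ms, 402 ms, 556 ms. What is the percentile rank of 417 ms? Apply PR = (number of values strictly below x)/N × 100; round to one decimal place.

N = 8.
Strictly below 417: 4. Equal to 417: 2.
PR = 4/8 × 100 = 50.0

50.0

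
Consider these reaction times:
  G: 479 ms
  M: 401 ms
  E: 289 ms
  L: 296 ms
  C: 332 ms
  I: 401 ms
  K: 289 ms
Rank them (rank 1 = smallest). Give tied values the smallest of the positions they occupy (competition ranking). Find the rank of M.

5

Sorted (ascending): 289, 289, 296, 332, 401, 401, 479
The 2 values of 289 occupy positions 1–2 → each gets rank 1.
The 2 values of 401 occupy positions 5–6 → each gets rank 5.
M has value 401 ms → rank 5.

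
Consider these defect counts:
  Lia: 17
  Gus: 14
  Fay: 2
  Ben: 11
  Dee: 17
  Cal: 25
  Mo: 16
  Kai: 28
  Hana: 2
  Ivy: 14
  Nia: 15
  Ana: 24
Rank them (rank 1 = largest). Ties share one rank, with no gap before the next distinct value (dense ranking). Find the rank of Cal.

2

Sorted (descending): 28, 25, 24, 17, 17, 16, 15, 14, 14, 11, 2, 2
The 2 values of 17 share dense rank 4.
The 2 values of 14 share dense rank 7.
The 2 values of 2 share dense rank 9.
Remaining distinct values take the next consecutive integers.
Cal has value 25 → rank 2.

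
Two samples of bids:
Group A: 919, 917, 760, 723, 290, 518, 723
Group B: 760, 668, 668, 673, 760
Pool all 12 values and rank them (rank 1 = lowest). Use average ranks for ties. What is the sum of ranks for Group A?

48

Sorted (ascending): 290, 518, 668, 668, 673, 723, 723, 760, 760, 760, 917, 919
The 2 values of 668 occupy positions 3–4 → average rank (3+4)/2 = 3.5.
The 2 values of 723 occupy positions 6–7 → average rank (6+7)/2 = 6.5.
The 3 values of 760 occupy positions 8–10 → average rank 9.
Group A values → pooled ranks: 919→12, 917→11, 760→9, 723→6.5, 290→1, 518→2, 723→6.5
Rank sum = 12 + 11 + 9 + 6.5 + 1 + 2 + 6.5 = 48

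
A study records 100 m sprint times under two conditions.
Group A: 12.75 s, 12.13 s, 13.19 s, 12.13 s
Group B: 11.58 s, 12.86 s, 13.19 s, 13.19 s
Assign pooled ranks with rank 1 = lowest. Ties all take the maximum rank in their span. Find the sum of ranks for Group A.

Sorted (ascending): 11.58, 12.13, 12.13, 12.75, 12.86, 13.19, 13.19, 13.19
The 2 values of 12.13 occupy positions 2–3 → each gets rank 3.
The 3 values of 13.19 occupy positions 6–8 → each gets rank 8.
Group A values → pooled ranks: 12.75→4, 12.13→3, 13.19→8, 12.13→3
Rank sum = 4 + 3 + 8 + 3 = 18

18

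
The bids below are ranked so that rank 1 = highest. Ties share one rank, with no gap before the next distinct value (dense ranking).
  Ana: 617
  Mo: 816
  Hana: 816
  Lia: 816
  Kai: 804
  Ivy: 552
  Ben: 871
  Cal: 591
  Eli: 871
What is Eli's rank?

1

Sorted (descending): 871, 871, 816, 816, 816, 804, 617, 591, 552
The 2 values of 871 share dense rank 1.
The 3 values of 816 share dense rank 2.
Remaining distinct values take the next consecutive integers.
Eli has value 871 → rank 1.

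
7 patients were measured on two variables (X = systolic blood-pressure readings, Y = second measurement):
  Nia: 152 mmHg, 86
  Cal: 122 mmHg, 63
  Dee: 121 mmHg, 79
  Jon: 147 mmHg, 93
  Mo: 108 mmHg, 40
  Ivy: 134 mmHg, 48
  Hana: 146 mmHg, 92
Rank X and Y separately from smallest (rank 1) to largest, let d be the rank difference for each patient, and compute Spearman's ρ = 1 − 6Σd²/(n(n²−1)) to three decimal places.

Ranks of variable 1: 7, 3, 2, 6, 1, 4, 5
Ranks of variable 2: 5, 3, 4, 7, 1, 2, 6
d = r₁ − r₂: 2, 0, -2, -1, 0, 2, -1
d²: 4, 0, 4, 1, 0, 4, 1; Σd² = 14
ρ = 1 − 6·14/(7·48) = 1 − 84/336 = 0.750

0.750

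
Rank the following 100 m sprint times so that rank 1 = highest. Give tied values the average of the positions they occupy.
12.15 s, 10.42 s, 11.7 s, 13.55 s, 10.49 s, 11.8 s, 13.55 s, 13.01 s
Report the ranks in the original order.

4, 8, 6, 1.5, 7, 5, 1.5, 3

Sorted (descending): 13.55, 13.55, 13.01, 12.15, 11.8, 11.7, 10.49, 10.42
The 2 values of 13.55 occupy positions 1–2 → average rank (1+2)/2 = 1.5.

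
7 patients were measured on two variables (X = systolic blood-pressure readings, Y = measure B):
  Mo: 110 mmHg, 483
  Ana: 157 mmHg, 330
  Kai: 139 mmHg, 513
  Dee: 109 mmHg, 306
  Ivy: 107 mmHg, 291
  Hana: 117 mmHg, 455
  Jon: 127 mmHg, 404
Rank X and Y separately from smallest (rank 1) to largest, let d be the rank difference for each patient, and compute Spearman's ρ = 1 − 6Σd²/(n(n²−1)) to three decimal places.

Ranks of variable 1: 3, 7, 6, 2, 1, 4, 5
Ranks of variable 2: 6, 3, 7, 2, 1, 5, 4
d = r₁ − r₂: -3, 4, -1, 0, 0, -1, 1
d²: 9, 16, 1, 0, 0, 1, 1; Σd² = 28
ρ = 1 − 6·28/(7·48) = 1 − 168/336 = 0.500

0.500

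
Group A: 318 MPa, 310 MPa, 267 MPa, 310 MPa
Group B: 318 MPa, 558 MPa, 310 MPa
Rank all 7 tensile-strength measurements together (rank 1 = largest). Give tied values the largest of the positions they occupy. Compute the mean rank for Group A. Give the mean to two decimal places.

Sorted (descending): 558, 318, 318, 310, 310, 310, 267
The 2 values of 318 occupy positions 2–3 → each gets rank 3.
The 3 values of 310 occupy positions 4–6 → each gets rank 6.
Group A values → pooled ranks: 318→3, 310→6, 267→7, 310→6
Mean rank = (3 + 6 + 7 + 6) / 4 = 5.50

5.50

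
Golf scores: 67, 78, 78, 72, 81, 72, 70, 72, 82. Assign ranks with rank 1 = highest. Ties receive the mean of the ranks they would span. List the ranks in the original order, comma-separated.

9, 3.5, 3.5, 6, 2, 6, 8, 6, 1

Sorted (descending): 82, 81, 78, 78, 72, 72, 72, 70, 67
The 2 values of 78 occupy positions 3–4 → average rank (3+4)/2 = 3.5.
The 3 values of 72 occupy positions 5–7 → average rank 6.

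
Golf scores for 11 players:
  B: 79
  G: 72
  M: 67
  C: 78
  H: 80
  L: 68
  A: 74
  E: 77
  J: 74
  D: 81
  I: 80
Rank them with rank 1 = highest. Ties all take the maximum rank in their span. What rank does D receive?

1

Sorted (descending): 81, 80, 80, 79, 78, 77, 74, 74, 72, 68, 67
The 2 values of 80 occupy positions 2–3 → each gets rank 3.
The 2 values of 74 occupy positions 7–8 → each gets rank 8.
D has value 81 → rank 1.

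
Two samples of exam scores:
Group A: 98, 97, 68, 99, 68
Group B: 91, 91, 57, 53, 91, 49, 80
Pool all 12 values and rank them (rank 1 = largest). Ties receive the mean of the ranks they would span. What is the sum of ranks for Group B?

Sorted (descending): 99, 98, 97, 91, 91, 91, 80, 68, 68, 57, 53, 49
The 3 values of 91 occupy positions 4–6 → average rank 5.
The 2 values of 68 occupy positions 8–9 → average rank (8+9)/2 = 8.5.
Group B values → pooled ranks: 91→5, 91→5, 57→10, 53→11, 91→5, 49→12, 80→7
Rank sum = 5 + 5 + 10 + 11 + 5 + 12 + 7 = 55

55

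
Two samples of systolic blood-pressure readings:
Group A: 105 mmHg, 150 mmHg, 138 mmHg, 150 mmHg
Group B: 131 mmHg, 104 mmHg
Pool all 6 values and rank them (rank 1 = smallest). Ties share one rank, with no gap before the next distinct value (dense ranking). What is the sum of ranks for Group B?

Sorted (ascending): 104, 105, 131, 138, 150, 150
The 2 values of 150 share dense rank 5.
Remaining distinct values take the next consecutive integers.
Group B values → pooled ranks: 131→3, 104→1
Rank sum = 3 + 1 = 4

4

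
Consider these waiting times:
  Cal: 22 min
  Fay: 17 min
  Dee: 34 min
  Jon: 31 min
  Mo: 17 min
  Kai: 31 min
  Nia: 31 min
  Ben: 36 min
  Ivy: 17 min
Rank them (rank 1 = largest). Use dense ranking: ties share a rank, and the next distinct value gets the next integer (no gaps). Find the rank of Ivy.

Sorted (descending): 36, 34, 31, 31, 31, 22, 17, 17, 17
The 3 values of 31 share dense rank 3.
The 3 values of 17 share dense rank 5.
Remaining distinct values take the next consecutive integers.
Ivy has value 17 min → rank 5.

5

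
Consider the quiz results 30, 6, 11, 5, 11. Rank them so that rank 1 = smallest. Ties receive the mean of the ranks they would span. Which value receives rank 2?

Sorted (ascending): 5, 6, 11, 11, 30
The 2 values of 11 occupy positions 3–4 → average rank (3+4)/2 = 3.5.
Rank 2 → value 6.

6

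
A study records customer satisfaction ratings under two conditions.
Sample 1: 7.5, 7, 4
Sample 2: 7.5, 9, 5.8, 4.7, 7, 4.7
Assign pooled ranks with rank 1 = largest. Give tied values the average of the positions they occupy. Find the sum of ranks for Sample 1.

Sorted (descending): 9, 7.5, 7.5, 7, 7, 5.8, 4.7, 4.7, 4
The 2 values of 7.5 occupy positions 2–3 → average rank (2+3)/2 = 2.5.
The 2 values of 7 occupy positions 4–5 → average rank (4+5)/2 = 4.5.
The 2 values of 4.7 occupy positions 7–8 → average rank (7+8)/2 = 7.5.
Sample 1 values → pooled ranks: 7.5→2.5, 7→4.5, 4→9
Rank sum = 2.5 + 4.5 + 9 = 16

16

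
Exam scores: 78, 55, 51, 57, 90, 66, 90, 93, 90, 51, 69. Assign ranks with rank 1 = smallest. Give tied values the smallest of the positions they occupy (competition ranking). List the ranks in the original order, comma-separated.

Sorted (ascending): 51, 51, 55, 57, 66, 69, 78, 90, 90, 90, 93
The 2 values of 51 occupy positions 1–2 → each gets rank 1.
The 3 values of 90 occupy positions 8–10 → each gets rank 8.

7, 3, 1, 4, 8, 5, 8, 11, 8, 1, 6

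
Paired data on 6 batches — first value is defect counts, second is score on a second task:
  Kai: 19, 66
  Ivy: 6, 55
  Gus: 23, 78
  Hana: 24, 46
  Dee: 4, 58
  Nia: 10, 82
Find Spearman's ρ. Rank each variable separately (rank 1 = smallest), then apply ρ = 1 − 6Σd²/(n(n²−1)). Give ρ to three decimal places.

Ranks of variable 1: 4, 2, 5, 6, 1, 3
Ranks of variable 2: 4, 2, 5, 1, 3, 6
d = r₁ − r₂: 0, 0, 0, 5, -2, -3
d²: 0, 0, 0, 25, 4, 9; Σd² = 38
ρ = 1 − 6·38/(6·35) = 1 − 228/210 = -0.086

-0.086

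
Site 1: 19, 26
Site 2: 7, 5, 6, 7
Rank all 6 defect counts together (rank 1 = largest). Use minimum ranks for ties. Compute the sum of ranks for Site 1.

Sorted (descending): 26, 19, 7, 7, 6, 5
The 2 values of 7 occupy positions 3–4 → each gets rank 3.
Site 1 values → pooled ranks: 19→2, 26→1
Rank sum = 2 + 1 = 3

3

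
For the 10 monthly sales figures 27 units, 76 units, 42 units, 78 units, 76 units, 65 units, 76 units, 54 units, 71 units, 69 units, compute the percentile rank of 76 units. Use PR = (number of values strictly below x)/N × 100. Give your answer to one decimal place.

60.0

N = 10.
Strictly below 76: 6. Equal to 76: 3.
PR = 6/10 × 100 = 60.0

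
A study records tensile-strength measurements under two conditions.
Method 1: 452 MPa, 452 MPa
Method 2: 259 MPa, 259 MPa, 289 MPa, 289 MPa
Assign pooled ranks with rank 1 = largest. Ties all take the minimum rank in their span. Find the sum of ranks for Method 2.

Sorted (descending): 452, 452, 289, 289, 259, 259
The 2 values of 452 occupy positions 1–2 → each gets rank 1.
The 2 values of 289 occupy positions 3–4 → each gets rank 3.
The 2 values of 259 occupy positions 5–6 → each gets rank 5.
Method 2 values → pooled ranks: 259→5, 259→5, 289→3, 289→3
Rank sum = 5 + 5 + 3 + 3 = 16

16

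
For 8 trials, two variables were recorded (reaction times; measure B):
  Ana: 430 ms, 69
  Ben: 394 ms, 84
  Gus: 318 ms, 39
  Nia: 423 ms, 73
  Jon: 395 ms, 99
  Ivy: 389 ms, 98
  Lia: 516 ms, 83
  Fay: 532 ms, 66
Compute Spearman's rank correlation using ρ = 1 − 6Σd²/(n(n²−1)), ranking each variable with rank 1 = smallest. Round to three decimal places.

-0.190

Ranks of variable 1: 6, 3, 1, 5, 4, 2, 7, 8
Ranks of variable 2: 3, 6, 1, 4, 8, 7, 5, 2
d = r₁ − r₂: 3, -3, 0, 1, -4, -5, 2, 6
d²: 9, 9, 0, 1, 16, 25, 4, 36; Σd² = 100
ρ = 1 − 6·100/(8·63) = 1 − 600/504 = -0.190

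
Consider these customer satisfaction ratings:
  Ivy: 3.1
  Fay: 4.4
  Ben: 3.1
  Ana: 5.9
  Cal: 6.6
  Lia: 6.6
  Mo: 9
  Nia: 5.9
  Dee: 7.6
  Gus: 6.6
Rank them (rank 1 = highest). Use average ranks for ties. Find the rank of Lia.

Sorted (descending): 9, 7.6, 6.6, 6.6, 6.6, 5.9, 5.9, 4.4, 3.1, 3.1
The 3 values of 6.6 occupy positions 3–5 → average rank 4.
The 2 values of 5.9 occupy positions 6–7 → average rank (6+7)/2 = 6.5.
The 2 values of 3.1 occupy positions 9–10 → average rank (9+10)/2 = 9.5.
Lia has value 6.6 → rank 4.

4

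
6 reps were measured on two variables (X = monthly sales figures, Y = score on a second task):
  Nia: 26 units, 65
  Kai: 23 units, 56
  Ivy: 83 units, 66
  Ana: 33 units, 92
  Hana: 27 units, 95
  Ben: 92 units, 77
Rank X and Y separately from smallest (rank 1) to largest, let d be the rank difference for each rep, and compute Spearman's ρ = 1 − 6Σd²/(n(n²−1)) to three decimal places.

Ranks of variable 1: 2, 1, 5, 4, 3, 6
Ranks of variable 2: 2, 1, 3, 5, 6, 4
d = r₁ − r₂: 0, 0, 2, -1, -3, 2
d²: 0, 0, 4, 1, 9, 4; Σd² = 18
ρ = 1 − 6·18/(6·35) = 1 − 108/210 = 0.486

0.486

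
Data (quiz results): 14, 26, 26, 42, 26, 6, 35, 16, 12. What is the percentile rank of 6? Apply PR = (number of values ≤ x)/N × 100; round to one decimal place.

N = 9.
Strictly below 6: 0. Equal to 6: 1.
PR = 1/9 × 100 = 11.1

11.1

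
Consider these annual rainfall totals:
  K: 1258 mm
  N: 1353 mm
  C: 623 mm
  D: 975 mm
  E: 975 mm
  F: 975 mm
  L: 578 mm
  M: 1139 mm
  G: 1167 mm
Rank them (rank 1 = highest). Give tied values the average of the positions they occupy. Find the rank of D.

Sorted (descending): 1353, 1258, 1167, 1139, 975, 975, 975, 623, 578
The 3 values of 975 occupy positions 5–7 → average rank 6.
D has value 975 mm → rank 6.

6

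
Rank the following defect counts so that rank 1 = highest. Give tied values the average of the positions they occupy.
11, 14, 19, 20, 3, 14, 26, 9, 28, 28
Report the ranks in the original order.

Sorted (descending): 28, 28, 26, 20, 19, 14, 14, 11, 9, 3
The 2 values of 28 occupy positions 1–2 → average rank (1+2)/2 = 1.5.
The 2 values of 14 occupy positions 6–7 → average rank (6+7)/2 = 6.5.

8, 6.5, 5, 4, 10, 6.5, 3, 9, 1.5, 1.5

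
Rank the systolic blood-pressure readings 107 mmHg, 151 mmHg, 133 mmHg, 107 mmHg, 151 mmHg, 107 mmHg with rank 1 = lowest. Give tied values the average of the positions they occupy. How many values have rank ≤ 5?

Sorted (ascending): 107, 107, 107, 133, 151, 151
The 3 values of 107 occupy positions 1–3 → average rank 2.
The 2 values of 151 occupy positions 5–6 → average rank (5+6)/2 = 5.5.
Ranks ≤ 5: {2, 2, 2, 4} → 4 values.

4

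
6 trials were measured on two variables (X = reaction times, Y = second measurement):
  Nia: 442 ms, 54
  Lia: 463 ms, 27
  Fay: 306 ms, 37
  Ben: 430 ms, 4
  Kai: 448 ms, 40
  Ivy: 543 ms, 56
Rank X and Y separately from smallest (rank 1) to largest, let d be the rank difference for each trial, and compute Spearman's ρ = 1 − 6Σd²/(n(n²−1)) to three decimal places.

Ranks of variable 1: 3, 5, 1, 2, 4, 6
Ranks of variable 2: 5, 2, 3, 1, 4, 6
d = r₁ − r₂: -2, 3, -2, 1, 0, 0
d²: 4, 9, 4, 1, 0, 0; Σd² = 18
ρ = 1 − 6·18/(6·35) = 1 − 108/210 = 0.486

0.486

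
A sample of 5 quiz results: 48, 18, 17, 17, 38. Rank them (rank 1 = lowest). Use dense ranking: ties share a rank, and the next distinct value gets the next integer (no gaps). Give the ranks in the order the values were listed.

4, 2, 1, 1, 3

Sorted (ascending): 17, 17, 18, 38, 48
The 2 values of 17 share dense rank 1.
Remaining distinct values take the next consecutive integers.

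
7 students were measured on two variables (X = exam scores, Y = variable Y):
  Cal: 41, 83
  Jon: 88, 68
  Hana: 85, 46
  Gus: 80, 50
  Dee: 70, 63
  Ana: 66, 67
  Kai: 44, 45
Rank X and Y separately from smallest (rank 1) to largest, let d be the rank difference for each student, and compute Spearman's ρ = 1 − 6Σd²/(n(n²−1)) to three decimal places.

-0.107

Ranks of variable 1: 1, 7, 6, 5, 4, 3, 2
Ranks of variable 2: 7, 6, 2, 3, 4, 5, 1
d = r₁ − r₂: -6, 1, 4, 2, 0, -2, 1
d²: 36, 1, 16, 4, 0, 4, 1; Σd² = 62
ρ = 1 − 6·62/(7·48) = 1 − 372/336 = -0.107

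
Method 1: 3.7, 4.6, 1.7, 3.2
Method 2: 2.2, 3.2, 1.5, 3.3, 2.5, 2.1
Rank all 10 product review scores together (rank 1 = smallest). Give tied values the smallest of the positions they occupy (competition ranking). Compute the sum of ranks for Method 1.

Sorted (ascending): 1.5, 1.7, 2.1, 2.2, 2.5, 3.2, 3.2, 3.3, 3.7, 4.6
The 2 values of 3.2 occupy positions 6–7 → each gets rank 6.
Method 1 values → pooled ranks: 3.7→9, 4.6→10, 1.7→2, 3.2→6
Rank sum = 9 + 10 + 2 + 6 = 27

27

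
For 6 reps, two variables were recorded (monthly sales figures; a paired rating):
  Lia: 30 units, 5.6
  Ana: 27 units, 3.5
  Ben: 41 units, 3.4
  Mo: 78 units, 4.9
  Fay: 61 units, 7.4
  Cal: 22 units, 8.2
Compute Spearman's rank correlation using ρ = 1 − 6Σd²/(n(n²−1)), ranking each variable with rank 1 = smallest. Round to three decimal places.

Ranks of variable 1: 3, 2, 4, 6, 5, 1
Ranks of variable 2: 4, 2, 1, 3, 5, 6
d = r₁ − r₂: -1, 0, 3, 3, 0, -5
d²: 1, 0, 9, 9, 0, 25; Σd² = 44
ρ = 1 − 6·44/(6·35) = 1 − 264/210 = -0.257

-0.257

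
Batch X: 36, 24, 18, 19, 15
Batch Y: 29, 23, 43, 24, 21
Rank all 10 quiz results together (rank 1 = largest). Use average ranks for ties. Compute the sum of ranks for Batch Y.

21.5

Sorted (descending): 43, 36, 29, 24, 24, 23, 21, 19, 18, 15
The 2 values of 24 occupy positions 4–5 → average rank (4+5)/2 = 4.5.
Batch Y values → pooled ranks: 29→3, 23→6, 43→1, 24→4.5, 21→7
Rank sum = 3 + 6 + 1 + 4.5 + 7 = 21.5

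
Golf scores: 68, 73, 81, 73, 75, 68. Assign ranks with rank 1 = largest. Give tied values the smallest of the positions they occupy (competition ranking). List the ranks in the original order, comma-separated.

Sorted (descending): 81, 75, 73, 73, 68, 68
The 2 values of 73 occupy positions 3–4 → each gets rank 3.
The 2 values of 68 occupy positions 5–6 → each gets rank 5.

5, 3, 1, 3, 2, 5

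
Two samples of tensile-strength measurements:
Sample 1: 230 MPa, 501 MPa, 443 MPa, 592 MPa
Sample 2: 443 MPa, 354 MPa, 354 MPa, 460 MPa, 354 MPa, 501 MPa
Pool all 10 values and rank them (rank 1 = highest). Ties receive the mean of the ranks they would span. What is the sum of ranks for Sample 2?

Sorted (descending): 592, 501, 501, 460, 443, 443, 354, 354, 354, 230
The 2 values of 501 occupy positions 2–3 → average rank (2+3)/2 = 2.5.
The 2 values of 443 occupy positions 5–6 → average rank (5+6)/2 = 5.5.
The 3 values of 354 occupy positions 7–9 → average rank 8.
Sample 2 values → pooled ranks: 443→5.5, 354→8, 354→8, 460→4, 354→8, 501→2.5
Rank sum = 5.5 + 8 + 8 + 4 + 8 + 2.5 = 36

36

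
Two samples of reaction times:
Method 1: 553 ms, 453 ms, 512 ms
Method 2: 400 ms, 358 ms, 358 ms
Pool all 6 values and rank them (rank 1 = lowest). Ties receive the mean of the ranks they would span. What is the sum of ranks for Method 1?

15

Sorted (ascending): 358, 358, 400, 453, 512, 553
The 2 values of 358 occupy positions 1–2 → average rank (1+2)/2 = 1.5.
Method 1 values → pooled ranks: 553→6, 453→4, 512→5
Rank sum = 6 + 4 + 5 = 15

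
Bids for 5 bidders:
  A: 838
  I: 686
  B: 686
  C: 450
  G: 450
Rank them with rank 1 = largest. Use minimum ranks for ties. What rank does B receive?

2

Sorted (descending): 838, 686, 686, 450, 450
The 2 values of 686 occupy positions 2–3 → each gets rank 2.
The 2 values of 450 occupy positions 4–5 → each gets rank 4.
B has value 686 → rank 2.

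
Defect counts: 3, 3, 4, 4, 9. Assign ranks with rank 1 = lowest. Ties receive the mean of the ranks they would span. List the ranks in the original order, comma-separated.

Sorted (ascending): 3, 3, 4, 4, 9
The 2 values of 3 occupy positions 1–2 → average rank (1+2)/2 = 1.5.
The 2 values of 4 occupy positions 3–4 → average rank (3+4)/2 = 3.5.

1.5, 1.5, 3.5, 3.5, 5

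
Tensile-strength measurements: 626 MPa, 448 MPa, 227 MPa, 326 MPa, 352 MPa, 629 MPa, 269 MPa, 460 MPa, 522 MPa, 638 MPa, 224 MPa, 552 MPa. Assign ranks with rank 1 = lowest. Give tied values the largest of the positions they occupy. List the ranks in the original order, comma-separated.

Sorted (ascending): 224, 227, 269, 326, 352, 448, 460, 522, 552, 626, 629, 638
No ties — each value takes its position as its rank.

10, 6, 2, 4, 5, 11, 3, 7, 8, 12, 1, 9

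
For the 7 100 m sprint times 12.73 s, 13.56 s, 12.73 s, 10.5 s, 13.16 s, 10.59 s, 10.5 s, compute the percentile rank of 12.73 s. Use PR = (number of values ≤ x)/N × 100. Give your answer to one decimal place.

71.4

N = 7.
Strictly below 12.73: 3. Equal to 12.73: 2.
PR = 5/7 × 100 = 71.4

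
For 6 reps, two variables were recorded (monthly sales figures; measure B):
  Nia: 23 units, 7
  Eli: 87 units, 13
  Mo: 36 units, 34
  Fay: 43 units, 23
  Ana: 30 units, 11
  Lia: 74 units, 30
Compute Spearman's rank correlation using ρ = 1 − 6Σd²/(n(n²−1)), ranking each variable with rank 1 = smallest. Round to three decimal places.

0.486

Ranks of variable 1: 1, 6, 3, 4, 2, 5
Ranks of variable 2: 1, 3, 6, 4, 2, 5
d = r₁ − r₂: 0, 3, -3, 0, 0, 0
d²: 0, 9, 9, 0, 0, 0; Σd² = 18
ρ = 1 − 6·18/(6·35) = 1 − 108/210 = 0.486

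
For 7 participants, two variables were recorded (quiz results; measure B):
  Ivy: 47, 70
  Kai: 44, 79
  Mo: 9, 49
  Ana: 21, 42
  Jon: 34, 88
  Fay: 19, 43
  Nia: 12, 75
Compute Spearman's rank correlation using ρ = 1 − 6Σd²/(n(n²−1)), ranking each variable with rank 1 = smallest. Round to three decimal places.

Ranks of variable 1: 7, 6, 1, 4, 5, 3, 2
Ranks of variable 2: 4, 6, 3, 1, 7, 2, 5
d = r₁ − r₂: 3, 0, -2, 3, -2, 1, -3
d²: 9, 0, 4, 9, 4, 1, 9; Σd² = 36
ρ = 1 − 6·36/(7·48) = 1 − 216/336 = 0.357

0.357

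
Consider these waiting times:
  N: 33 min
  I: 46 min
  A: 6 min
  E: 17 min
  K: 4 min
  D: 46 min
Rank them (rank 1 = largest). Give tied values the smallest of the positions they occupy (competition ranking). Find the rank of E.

4

Sorted (descending): 46, 46, 33, 17, 6, 4
The 2 values of 46 occupy positions 1–2 → each gets rank 1.
E has value 17 min → rank 4.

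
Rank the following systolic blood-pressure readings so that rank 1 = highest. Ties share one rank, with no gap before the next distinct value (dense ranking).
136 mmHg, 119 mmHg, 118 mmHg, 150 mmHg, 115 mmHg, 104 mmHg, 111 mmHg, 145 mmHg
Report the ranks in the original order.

3, 4, 5, 1, 6, 8, 7, 2

Sorted (descending): 150, 145, 136, 119, 118, 115, 111, 104
No ties — each value takes its position as its rank.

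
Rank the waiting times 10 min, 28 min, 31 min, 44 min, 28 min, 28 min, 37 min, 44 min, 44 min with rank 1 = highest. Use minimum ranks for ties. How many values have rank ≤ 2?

3

Sorted (descending): 44, 44, 44, 37, 31, 28, 28, 28, 10
The 3 values of 44 occupy positions 1–3 → each gets rank 1.
The 3 values of 28 occupy positions 6–8 → each gets rank 6.
Ranks ≤ 2: {1, 1, 1} → 3 values.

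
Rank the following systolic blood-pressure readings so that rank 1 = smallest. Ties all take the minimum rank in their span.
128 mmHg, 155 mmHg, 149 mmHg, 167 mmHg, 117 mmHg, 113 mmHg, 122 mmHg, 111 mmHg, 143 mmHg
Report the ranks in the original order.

Sorted (ascending): 111, 113, 117, 122, 128, 143, 149, 155, 167
No ties — each value takes its position as its rank.

5, 8, 7, 9, 3, 2, 4, 1, 6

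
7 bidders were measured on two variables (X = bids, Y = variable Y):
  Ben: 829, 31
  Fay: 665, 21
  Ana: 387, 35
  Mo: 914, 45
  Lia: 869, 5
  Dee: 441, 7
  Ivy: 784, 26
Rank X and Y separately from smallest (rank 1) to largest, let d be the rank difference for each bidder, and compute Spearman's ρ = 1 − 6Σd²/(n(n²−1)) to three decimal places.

0.107

Ranks of variable 1: 5, 3, 1, 7, 6, 2, 4
Ranks of variable 2: 5, 3, 6, 7, 1, 2, 4
d = r₁ − r₂: 0, 0, -5, 0, 5, 0, 0
d²: 0, 0, 25, 0, 25, 0, 0; Σd² = 50
ρ = 1 − 6·50/(7·48) = 1 − 300/336 = 0.107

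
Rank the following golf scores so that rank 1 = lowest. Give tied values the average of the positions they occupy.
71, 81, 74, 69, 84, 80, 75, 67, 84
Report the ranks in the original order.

3, 7, 4, 2, 8.5, 6, 5, 1, 8.5

Sorted (ascending): 67, 69, 71, 74, 75, 80, 81, 84, 84
The 2 values of 84 occupy positions 8–9 → average rank (8+9)/2 = 8.5.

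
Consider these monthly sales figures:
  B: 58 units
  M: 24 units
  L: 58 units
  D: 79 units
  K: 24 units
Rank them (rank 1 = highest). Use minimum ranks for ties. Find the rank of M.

4

Sorted (descending): 79, 58, 58, 24, 24
The 2 values of 58 occupy positions 2–3 → each gets rank 2.
The 2 values of 24 occupy positions 4–5 → each gets rank 4.
M has value 24 units → rank 4.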